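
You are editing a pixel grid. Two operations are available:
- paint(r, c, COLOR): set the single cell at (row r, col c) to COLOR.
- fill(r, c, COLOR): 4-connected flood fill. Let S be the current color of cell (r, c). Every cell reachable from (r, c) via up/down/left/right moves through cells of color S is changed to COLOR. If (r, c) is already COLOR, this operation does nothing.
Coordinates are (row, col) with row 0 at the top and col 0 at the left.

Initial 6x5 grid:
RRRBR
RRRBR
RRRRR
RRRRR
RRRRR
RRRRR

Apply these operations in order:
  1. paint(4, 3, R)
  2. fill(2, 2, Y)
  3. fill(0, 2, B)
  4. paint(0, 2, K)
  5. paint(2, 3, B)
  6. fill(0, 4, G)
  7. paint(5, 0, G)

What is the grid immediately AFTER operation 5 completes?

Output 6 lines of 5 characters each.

Answer: BBKBB
BBBBB
BBBBB
BBBBB
BBBBB
BBBBB

Derivation:
After op 1 paint(4,3,R):
RRRBR
RRRBR
RRRRR
RRRRR
RRRRR
RRRRR
After op 2 fill(2,2,Y) [28 cells changed]:
YYYBY
YYYBY
YYYYY
YYYYY
YYYYY
YYYYY
After op 3 fill(0,2,B) [28 cells changed]:
BBBBB
BBBBB
BBBBB
BBBBB
BBBBB
BBBBB
After op 4 paint(0,2,K):
BBKBB
BBBBB
BBBBB
BBBBB
BBBBB
BBBBB
After op 5 paint(2,3,B):
BBKBB
BBBBB
BBBBB
BBBBB
BBBBB
BBBBB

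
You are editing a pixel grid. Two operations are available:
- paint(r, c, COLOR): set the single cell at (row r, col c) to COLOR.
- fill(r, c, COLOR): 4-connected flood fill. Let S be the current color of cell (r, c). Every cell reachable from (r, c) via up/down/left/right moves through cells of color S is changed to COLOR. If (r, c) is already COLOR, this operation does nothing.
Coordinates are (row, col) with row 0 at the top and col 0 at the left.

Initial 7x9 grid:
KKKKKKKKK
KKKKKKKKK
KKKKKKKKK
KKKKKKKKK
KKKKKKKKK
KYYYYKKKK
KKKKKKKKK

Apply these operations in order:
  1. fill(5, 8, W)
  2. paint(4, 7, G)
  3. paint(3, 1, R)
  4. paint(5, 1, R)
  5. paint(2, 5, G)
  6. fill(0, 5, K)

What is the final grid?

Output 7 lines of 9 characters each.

After op 1 fill(5,8,W) [59 cells changed]:
WWWWWWWWW
WWWWWWWWW
WWWWWWWWW
WWWWWWWWW
WWWWWWWWW
WYYYYWWWW
WWWWWWWWW
After op 2 paint(4,7,G):
WWWWWWWWW
WWWWWWWWW
WWWWWWWWW
WWWWWWWWW
WWWWWWWGW
WYYYYWWWW
WWWWWWWWW
After op 3 paint(3,1,R):
WWWWWWWWW
WWWWWWWWW
WWWWWWWWW
WRWWWWWWW
WWWWWWWGW
WYYYYWWWW
WWWWWWWWW
After op 4 paint(5,1,R):
WWWWWWWWW
WWWWWWWWW
WWWWWWWWW
WRWWWWWWW
WWWWWWWGW
WRYYYWWWW
WWWWWWWWW
After op 5 paint(2,5,G):
WWWWWWWWW
WWWWWWWWW
WWWWWGWWW
WRWWWWWWW
WWWWWWWGW
WRYYYWWWW
WWWWWWWWW
After op 6 fill(0,5,K) [56 cells changed]:
KKKKKKKKK
KKKKKKKKK
KKKKKGKKK
KRKKKKKKK
KKKKKKKGK
KRYYYKKKK
KKKKKKKKK

Answer: KKKKKKKKK
KKKKKKKKK
KKKKKGKKK
KRKKKKKKK
KKKKKKKGK
KRYYYKKKK
KKKKKKKKK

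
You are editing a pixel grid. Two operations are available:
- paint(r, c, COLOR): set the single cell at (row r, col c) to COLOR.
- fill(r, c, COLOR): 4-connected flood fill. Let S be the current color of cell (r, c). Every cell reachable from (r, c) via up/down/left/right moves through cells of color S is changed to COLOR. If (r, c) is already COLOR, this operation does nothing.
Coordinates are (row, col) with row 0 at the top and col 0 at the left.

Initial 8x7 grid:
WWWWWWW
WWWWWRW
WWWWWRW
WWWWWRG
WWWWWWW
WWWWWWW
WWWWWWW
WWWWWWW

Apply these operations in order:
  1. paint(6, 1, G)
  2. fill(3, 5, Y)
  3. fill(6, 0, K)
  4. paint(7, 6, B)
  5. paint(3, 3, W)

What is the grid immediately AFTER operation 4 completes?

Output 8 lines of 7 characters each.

After op 1 paint(6,1,G):
WWWWWWW
WWWWWRW
WWWWWRW
WWWWWRG
WWWWWWW
WWWWWWW
WGWWWWW
WWWWWWW
After op 2 fill(3,5,Y) [3 cells changed]:
WWWWWWW
WWWWWYW
WWWWWYW
WWWWWYG
WWWWWWW
WWWWWWW
WGWWWWW
WWWWWWW
After op 3 fill(6,0,K) [51 cells changed]:
KKKKKKK
KKKKKYK
KKKKKYK
KKKKKYG
KKKKKKK
KKKKKKK
KGKKKKK
KKKKKKK
After op 4 paint(7,6,B):
KKKKKKK
KKKKKYK
KKKKKYK
KKKKKYG
KKKKKKK
KKKKKKK
KGKKKKK
KKKKKKB

Answer: KKKKKKK
KKKKKYK
KKKKKYK
KKKKKYG
KKKKKKK
KKKKKKK
KGKKKKK
KKKKKKB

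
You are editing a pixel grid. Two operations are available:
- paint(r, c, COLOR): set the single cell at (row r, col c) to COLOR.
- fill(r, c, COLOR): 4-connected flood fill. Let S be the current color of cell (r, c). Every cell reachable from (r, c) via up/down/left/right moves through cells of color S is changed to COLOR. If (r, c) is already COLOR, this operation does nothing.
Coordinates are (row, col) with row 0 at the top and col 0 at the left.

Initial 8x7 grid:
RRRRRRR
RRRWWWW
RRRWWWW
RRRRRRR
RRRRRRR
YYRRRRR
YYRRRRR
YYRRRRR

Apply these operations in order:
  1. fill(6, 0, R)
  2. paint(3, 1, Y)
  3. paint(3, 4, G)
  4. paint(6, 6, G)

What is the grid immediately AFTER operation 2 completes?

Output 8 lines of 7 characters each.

Answer: RRRRRRR
RRRWWWW
RRRWWWW
RYRRRRR
RRRRRRR
RRRRRRR
RRRRRRR
RRRRRRR

Derivation:
After op 1 fill(6,0,R) [6 cells changed]:
RRRRRRR
RRRWWWW
RRRWWWW
RRRRRRR
RRRRRRR
RRRRRRR
RRRRRRR
RRRRRRR
After op 2 paint(3,1,Y):
RRRRRRR
RRRWWWW
RRRWWWW
RYRRRRR
RRRRRRR
RRRRRRR
RRRRRRR
RRRRRRR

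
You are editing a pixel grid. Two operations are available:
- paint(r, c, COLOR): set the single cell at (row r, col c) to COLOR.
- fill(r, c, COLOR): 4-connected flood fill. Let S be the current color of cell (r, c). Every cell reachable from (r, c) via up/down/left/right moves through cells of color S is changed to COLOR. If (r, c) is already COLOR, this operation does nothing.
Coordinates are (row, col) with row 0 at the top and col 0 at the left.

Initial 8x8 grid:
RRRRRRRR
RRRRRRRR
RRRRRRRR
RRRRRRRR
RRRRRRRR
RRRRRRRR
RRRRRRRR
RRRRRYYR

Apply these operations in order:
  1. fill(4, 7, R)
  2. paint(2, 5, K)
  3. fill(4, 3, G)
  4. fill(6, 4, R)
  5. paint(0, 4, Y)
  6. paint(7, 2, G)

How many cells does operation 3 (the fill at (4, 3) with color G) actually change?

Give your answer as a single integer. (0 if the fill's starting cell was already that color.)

Answer: 61

Derivation:
After op 1 fill(4,7,R) [0 cells changed]:
RRRRRRRR
RRRRRRRR
RRRRRRRR
RRRRRRRR
RRRRRRRR
RRRRRRRR
RRRRRRRR
RRRRRYYR
After op 2 paint(2,5,K):
RRRRRRRR
RRRRRRRR
RRRRRKRR
RRRRRRRR
RRRRRRRR
RRRRRRRR
RRRRRRRR
RRRRRYYR
After op 3 fill(4,3,G) [61 cells changed]:
GGGGGGGG
GGGGGGGG
GGGGGKGG
GGGGGGGG
GGGGGGGG
GGGGGGGG
GGGGGGGG
GGGGGYYG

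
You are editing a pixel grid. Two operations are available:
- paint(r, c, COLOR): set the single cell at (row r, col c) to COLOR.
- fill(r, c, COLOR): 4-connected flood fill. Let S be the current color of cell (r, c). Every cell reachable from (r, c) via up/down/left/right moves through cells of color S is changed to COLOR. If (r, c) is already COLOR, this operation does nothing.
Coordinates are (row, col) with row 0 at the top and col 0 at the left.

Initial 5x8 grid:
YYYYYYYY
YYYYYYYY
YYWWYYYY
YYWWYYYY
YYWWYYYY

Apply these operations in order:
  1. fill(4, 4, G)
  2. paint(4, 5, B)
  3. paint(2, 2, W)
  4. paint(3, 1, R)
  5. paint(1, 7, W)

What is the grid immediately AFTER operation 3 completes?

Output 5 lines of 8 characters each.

After op 1 fill(4,4,G) [34 cells changed]:
GGGGGGGG
GGGGGGGG
GGWWGGGG
GGWWGGGG
GGWWGGGG
After op 2 paint(4,5,B):
GGGGGGGG
GGGGGGGG
GGWWGGGG
GGWWGGGG
GGWWGBGG
After op 3 paint(2,2,W):
GGGGGGGG
GGGGGGGG
GGWWGGGG
GGWWGGGG
GGWWGBGG

Answer: GGGGGGGG
GGGGGGGG
GGWWGGGG
GGWWGGGG
GGWWGBGG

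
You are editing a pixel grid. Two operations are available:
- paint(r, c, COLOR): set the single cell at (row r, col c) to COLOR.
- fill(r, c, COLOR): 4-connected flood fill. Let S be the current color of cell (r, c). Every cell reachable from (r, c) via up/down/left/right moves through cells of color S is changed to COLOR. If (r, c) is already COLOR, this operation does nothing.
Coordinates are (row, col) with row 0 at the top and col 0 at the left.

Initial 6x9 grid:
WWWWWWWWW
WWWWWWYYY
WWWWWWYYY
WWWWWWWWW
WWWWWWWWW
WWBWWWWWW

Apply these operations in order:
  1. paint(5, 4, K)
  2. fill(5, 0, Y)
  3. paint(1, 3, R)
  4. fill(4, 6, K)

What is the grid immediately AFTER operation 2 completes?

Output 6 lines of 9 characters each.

After op 1 paint(5,4,K):
WWWWWWWWW
WWWWWWYYY
WWWWWWYYY
WWWWWWWWW
WWWWWWWWW
WWBWKWWWW
After op 2 fill(5,0,Y) [46 cells changed]:
YYYYYYYYY
YYYYYYYYY
YYYYYYYYY
YYYYYYYYY
YYYYYYYYY
YYBYKYYYY

Answer: YYYYYYYYY
YYYYYYYYY
YYYYYYYYY
YYYYYYYYY
YYYYYYYYY
YYBYKYYYY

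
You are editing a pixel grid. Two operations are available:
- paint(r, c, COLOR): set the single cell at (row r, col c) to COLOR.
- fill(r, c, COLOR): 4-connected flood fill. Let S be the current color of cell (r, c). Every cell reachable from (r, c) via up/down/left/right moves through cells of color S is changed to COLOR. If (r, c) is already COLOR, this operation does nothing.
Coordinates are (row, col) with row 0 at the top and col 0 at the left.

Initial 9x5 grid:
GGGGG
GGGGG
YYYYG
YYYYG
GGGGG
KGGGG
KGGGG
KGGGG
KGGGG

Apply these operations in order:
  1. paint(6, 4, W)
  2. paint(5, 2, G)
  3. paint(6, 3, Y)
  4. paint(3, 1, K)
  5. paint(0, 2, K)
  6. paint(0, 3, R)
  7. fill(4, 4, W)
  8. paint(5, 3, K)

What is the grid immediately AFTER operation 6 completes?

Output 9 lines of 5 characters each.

Answer: GGKRG
GGGGG
YYYYG
YKYYG
GGGGG
KGGGG
KGGYW
KGGGG
KGGGG

Derivation:
After op 1 paint(6,4,W):
GGGGG
GGGGG
YYYYG
YYYYG
GGGGG
KGGGG
KGGGW
KGGGG
KGGGG
After op 2 paint(5,2,G):
GGGGG
GGGGG
YYYYG
YYYYG
GGGGG
KGGGG
KGGGW
KGGGG
KGGGG
After op 3 paint(6,3,Y):
GGGGG
GGGGG
YYYYG
YYYYG
GGGGG
KGGGG
KGGYW
KGGGG
KGGGG
After op 4 paint(3,1,K):
GGGGG
GGGGG
YYYYG
YKYYG
GGGGG
KGGGG
KGGYW
KGGGG
KGGGG
After op 5 paint(0,2,K):
GGKGG
GGGGG
YYYYG
YKYYG
GGGGG
KGGGG
KGGYW
KGGGG
KGGGG
After op 6 paint(0,3,R):
GGKRG
GGGGG
YYYYG
YKYYG
GGGGG
KGGGG
KGGYW
KGGGG
KGGGG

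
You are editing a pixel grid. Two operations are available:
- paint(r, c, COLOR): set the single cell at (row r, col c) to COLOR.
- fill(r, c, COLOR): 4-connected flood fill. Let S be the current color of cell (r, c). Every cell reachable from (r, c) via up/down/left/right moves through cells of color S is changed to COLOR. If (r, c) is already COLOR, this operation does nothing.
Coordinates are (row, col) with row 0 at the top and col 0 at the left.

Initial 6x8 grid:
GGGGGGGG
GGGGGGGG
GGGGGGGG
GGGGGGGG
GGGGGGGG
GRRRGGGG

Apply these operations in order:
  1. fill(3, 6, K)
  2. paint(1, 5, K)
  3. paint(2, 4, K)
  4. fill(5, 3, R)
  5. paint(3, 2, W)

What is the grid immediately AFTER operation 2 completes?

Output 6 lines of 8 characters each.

Answer: KKKKKKKK
KKKKKKKK
KKKKKKKK
KKKKKKKK
KKKKKKKK
KRRRKKKK

Derivation:
After op 1 fill(3,6,K) [45 cells changed]:
KKKKKKKK
KKKKKKKK
KKKKKKKK
KKKKKKKK
KKKKKKKK
KRRRKKKK
After op 2 paint(1,5,K):
KKKKKKKK
KKKKKKKK
KKKKKKKK
KKKKKKKK
KKKKKKKK
KRRRKKKK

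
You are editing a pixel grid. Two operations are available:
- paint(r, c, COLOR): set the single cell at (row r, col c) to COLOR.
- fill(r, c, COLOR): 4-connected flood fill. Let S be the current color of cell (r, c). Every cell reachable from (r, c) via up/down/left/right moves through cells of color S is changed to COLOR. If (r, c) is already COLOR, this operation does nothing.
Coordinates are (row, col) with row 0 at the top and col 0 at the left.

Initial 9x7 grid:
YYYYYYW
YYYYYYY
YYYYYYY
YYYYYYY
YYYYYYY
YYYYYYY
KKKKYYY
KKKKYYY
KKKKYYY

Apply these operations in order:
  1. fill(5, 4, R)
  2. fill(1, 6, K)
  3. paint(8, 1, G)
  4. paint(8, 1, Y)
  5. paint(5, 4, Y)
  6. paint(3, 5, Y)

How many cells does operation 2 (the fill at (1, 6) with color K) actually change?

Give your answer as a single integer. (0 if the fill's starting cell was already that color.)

After op 1 fill(5,4,R) [50 cells changed]:
RRRRRRW
RRRRRRR
RRRRRRR
RRRRRRR
RRRRRRR
RRRRRRR
KKKKRRR
KKKKRRR
KKKKRRR
After op 2 fill(1,6,K) [50 cells changed]:
KKKKKKW
KKKKKKK
KKKKKKK
KKKKKKK
KKKKKKK
KKKKKKK
KKKKKKK
KKKKKKK
KKKKKKK

Answer: 50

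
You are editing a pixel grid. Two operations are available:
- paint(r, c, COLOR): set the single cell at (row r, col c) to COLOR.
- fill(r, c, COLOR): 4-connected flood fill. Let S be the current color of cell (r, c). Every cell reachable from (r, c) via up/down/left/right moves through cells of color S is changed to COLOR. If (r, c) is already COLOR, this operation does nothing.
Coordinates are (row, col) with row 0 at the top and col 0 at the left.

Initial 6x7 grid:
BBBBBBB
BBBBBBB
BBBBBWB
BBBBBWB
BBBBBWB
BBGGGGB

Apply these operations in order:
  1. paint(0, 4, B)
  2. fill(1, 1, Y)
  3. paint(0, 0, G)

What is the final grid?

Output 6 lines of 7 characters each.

Answer: GYYYYYY
YYYYYYY
YYYYYWY
YYYYYWY
YYYYYWY
YYGGGGY

Derivation:
After op 1 paint(0,4,B):
BBBBBBB
BBBBBBB
BBBBBWB
BBBBBWB
BBBBBWB
BBGGGGB
After op 2 fill(1,1,Y) [35 cells changed]:
YYYYYYY
YYYYYYY
YYYYYWY
YYYYYWY
YYYYYWY
YYGGGGY
After op 3 paint(0,0,G):
GYYYYYY
YYYYYYY
YYYYYWY
YYYYYWY
YYYYYWY
YYGGGGY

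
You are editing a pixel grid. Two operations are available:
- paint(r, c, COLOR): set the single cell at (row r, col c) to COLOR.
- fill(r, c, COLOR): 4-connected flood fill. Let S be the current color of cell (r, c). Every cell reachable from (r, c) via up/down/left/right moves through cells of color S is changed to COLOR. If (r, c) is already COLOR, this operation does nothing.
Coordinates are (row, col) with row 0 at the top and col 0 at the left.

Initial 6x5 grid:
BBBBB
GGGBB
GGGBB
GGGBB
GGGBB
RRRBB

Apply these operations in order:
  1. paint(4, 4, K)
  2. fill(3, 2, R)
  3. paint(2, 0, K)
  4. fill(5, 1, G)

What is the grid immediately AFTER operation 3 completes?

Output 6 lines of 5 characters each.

Answer: BBBBB
RRRBB
KRRBB
RRRBB
RRRBK
RRRBB

Derivation:
After op 1 paint(4,4,K):
BBBBB
GGGBB
GGGBB
GGGBB
GGGBK
RRRBB
After op 2 fill(3,2,R) [12 cells changed]:
BBBBB
RRRBB
RRRBB
RRRBB
RRRBK
RRRBB
After op 3 paint(2,0,K):
BBBBB
RRRBB
KRRBB
RRRBB
RRRBK
RRRBB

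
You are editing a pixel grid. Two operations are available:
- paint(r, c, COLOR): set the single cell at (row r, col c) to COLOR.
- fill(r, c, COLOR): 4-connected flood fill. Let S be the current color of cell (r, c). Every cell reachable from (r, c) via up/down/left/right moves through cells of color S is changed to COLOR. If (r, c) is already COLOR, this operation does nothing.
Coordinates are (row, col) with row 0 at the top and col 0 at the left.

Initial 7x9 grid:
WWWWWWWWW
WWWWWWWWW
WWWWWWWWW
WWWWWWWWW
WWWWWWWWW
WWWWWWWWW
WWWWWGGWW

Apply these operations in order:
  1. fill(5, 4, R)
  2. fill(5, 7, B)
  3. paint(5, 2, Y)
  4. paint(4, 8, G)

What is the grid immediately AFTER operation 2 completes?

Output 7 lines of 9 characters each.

Answer: BBBBBBBBB
BBBBBBBBB
BBBBBBBBB
BBBBBBBBB
BBBBBBBBB
BBBBBBBBB
BBBBBGGBB

Derivation:
After op 1 fill(5,4,R) [61 cells changed]:
RRRRRRRRR
RRRRRRRRR
RRRRRRRRR
RRRRRRRRR
RRRRRRRRR
RRRRRRRRR
RRRRRGGRR
After op 2 fill(5,7,B) [61 cells changed]:
BBBBBBBBB
BBBBBBBBB
BBBBBBBBB
BBBBBBBBB
BBBBBBBBB
BBBBBBBBB
BBBBBGGBB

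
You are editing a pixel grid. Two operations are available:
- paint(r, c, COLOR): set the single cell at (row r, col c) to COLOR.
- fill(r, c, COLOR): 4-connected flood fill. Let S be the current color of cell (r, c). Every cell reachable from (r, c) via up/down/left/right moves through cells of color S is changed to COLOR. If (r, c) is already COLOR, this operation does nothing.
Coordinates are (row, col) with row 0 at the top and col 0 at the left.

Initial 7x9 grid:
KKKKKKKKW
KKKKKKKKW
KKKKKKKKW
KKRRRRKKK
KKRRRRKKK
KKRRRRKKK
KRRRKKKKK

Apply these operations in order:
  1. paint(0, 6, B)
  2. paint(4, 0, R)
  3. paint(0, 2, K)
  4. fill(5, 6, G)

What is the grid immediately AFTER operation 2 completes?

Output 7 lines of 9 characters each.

Answer: KKKKKKBKW
KKKKKKKKW
KKKKKKKKW
KKRRRRKKK
RKRRRRKKK
KKRRRRKKK
KRRRKKKKK

Derivation:
After op 1 paint(0,6,B):
KKKKKKBKW
KKKKKKKKW
KKKKKKKKW
KKRRRRKKK
KKRRRRKKK
KKRRRRKKK
KRRRKKKKK
After op 2 paint(4,0,R):
KKKKKKBKW
KKKKKKKKW
KKKKKKKKW
KKRRRRKKK
RKRRRRKKK
KKRRRRKKK
KRRRKKKKK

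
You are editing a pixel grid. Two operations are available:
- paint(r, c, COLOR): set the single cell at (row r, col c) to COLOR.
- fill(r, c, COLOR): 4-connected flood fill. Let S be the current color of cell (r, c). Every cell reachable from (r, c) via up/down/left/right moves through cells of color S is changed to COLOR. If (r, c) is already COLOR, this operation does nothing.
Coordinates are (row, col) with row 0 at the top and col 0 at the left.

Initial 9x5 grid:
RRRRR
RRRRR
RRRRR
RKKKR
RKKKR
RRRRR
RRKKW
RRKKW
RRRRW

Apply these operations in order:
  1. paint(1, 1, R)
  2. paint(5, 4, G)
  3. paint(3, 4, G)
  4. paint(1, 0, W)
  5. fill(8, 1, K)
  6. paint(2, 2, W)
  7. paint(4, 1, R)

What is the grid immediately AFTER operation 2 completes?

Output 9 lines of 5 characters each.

Answer: RRRRR
RRRRR
RRRRR
RKKKR
RKKKR
RRRRG
RRKKW
RRKKW
RRRRW

Derivation:
After op 1 paint(1,1,R):
RRRRR
RRRRR
RRRRR
RKKKR
RKKKR
RRRRR
RRKKW
RRKKW
RRRRW
After op 2 paint(5,4,G):
RRRRR
RRRRR
RRRRR
RKKKR
RKKKR
RRRRG
RRKKW
RRKKW
RRRRW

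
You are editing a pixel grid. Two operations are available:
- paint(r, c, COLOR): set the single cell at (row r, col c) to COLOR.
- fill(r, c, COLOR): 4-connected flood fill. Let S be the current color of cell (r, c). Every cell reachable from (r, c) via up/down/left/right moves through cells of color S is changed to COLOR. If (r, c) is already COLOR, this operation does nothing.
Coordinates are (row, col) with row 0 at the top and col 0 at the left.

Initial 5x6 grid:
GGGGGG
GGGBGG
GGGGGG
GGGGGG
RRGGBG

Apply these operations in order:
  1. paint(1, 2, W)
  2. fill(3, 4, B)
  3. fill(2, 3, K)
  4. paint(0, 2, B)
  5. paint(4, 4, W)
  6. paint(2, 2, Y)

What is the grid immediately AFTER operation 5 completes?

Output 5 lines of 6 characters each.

Answer: KKBKKK
KKWKKK
KKKKKK
KKKKKK
RRKKWK

Derivation:
After op 1 paint(1,2,W):
GGGGGG
GGWBGG
GGGGGG
GGGGGG
RRGGBG
After op 2 fill(3,4,B) [25 cells changed]:
BBBBBB
BBWBBB
BBBBBB
BBBBBB
RRBBBB
After op 3 fill(2,3,K) [27 cells changed]:
KKKKKK
KKWKKK
KKKKKK
KKKKKK
RRKKKK
After op 4 paint(0,2,B):
KKBKKK
KKWKKK
KKKKKK
KKKKKK
RRKKKK
After op 5 paint(4,4,W):
KKBKKK
KKWKKK
KKKKKK
KKKKKK
RRKKWK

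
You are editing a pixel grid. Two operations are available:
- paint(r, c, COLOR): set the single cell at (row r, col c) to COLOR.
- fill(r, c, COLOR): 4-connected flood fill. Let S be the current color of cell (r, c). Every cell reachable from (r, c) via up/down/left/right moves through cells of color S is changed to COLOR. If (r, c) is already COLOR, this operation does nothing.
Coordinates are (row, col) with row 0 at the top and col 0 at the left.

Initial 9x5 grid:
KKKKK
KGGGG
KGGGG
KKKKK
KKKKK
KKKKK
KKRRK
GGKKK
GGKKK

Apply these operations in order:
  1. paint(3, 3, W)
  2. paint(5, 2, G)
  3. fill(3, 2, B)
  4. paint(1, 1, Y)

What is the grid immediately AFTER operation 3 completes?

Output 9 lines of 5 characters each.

After op 1 paint(3,3,W):
KKKKK
KGGGG
KGGGG
KKKWK
KKKKK
KKKKK
KKRRK
GGKKK
GGKKK
After op 2 paint(5,2,G):
KKKKK
KGGGG
KGGGG
KKKWK
KKKKK
KKGKK
KKRRK
GGKKK
GGKKK
After op 3 fill(3,2,B) [29 cells changed]:
BBBBB
BGGGG
BGGGG
BBBWB
BBBBB
BBGBB
BBRRB
GGBBB
GGBBB

Answer: BBBBB
BGGGG
BGGGG
BBBWB
BBBBB
BBGBB
BBRRB
GGBBB
GGBBB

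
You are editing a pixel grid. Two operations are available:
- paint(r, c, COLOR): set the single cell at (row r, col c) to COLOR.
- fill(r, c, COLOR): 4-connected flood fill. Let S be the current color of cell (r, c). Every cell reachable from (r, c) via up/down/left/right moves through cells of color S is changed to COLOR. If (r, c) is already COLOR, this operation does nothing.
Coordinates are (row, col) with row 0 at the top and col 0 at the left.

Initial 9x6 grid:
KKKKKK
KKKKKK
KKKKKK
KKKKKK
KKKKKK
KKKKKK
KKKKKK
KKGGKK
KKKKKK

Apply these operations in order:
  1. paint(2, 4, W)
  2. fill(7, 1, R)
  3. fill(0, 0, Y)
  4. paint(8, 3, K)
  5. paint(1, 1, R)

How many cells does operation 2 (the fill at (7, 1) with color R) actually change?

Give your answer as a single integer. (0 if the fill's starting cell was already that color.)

After op 1 paint(2,4,W):
KKKKKK
KKKKKK
KKKKWK
KKKKKK
KKKKKK
KKKKKK
KKKKKK
KKGGKK
KKKKKK
After op 2 fill(7,1,R) [51 cells changed]:
RRRRRR
RRRRRR
RRRRWR
RRRRRR
RRRRRR
RRRRRR
RRRRRR
RRGGRR
RRRRRR

Answer: 51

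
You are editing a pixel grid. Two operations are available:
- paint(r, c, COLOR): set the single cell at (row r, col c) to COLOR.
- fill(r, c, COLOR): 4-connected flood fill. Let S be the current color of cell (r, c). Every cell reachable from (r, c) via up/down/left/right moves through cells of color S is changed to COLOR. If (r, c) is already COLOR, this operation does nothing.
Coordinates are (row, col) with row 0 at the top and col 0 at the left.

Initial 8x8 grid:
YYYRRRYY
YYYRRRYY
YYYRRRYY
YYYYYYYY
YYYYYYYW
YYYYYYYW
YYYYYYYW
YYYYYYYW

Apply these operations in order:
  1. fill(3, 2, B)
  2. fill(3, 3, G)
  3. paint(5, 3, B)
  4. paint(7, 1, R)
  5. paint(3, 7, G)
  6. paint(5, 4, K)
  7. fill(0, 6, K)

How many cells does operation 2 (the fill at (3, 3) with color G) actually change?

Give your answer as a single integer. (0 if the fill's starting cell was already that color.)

After op 1 fill(3,2,B) [51 cells changed]:
BBBRRRBB
BBBRRRBB
BBBRRRBB
BBBBBBBB
BBBBBBBW
BBBBBBBW
BBBBBBBW
BBBBBBBW
After op 2 fill(3,3,G) [51 cells changed]:
GGGRRRGG
GGGRRRGG
GGGRRRGG
GGGGGGGG
GGGGGGGW
GGGGGGGW
GGGGGGGW
GGGGGGGW

Answer: 51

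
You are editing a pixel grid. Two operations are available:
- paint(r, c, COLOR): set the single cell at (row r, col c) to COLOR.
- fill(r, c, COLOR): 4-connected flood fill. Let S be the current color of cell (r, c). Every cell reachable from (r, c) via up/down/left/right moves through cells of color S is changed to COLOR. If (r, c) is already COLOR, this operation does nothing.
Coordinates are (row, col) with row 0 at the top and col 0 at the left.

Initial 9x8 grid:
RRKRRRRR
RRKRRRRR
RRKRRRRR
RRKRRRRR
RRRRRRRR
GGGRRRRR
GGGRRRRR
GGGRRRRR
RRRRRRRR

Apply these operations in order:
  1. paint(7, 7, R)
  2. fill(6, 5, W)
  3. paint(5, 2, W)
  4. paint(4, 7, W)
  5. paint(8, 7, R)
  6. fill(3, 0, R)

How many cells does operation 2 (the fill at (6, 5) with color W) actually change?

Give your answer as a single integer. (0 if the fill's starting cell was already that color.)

After op 1 paint(7,7,R):
RRKRRRRR
RRKRRRRR
RRKRRRRR
RRKRRRRR
RRRRRRRR
GGGRRRRR
GGGRRRRR
GGGRRRRR
RRRRRRRR
After op 2 fill(6,5,W) [59 cells changed]:
WWKWWWWW
WWKWWWWW
WWKWWWWW
WWKWWWWW
WWWWWWWW
GGGWWWWW
GGGWWWWW
GGGWWWWW
WWWWWWWW

Answer: 59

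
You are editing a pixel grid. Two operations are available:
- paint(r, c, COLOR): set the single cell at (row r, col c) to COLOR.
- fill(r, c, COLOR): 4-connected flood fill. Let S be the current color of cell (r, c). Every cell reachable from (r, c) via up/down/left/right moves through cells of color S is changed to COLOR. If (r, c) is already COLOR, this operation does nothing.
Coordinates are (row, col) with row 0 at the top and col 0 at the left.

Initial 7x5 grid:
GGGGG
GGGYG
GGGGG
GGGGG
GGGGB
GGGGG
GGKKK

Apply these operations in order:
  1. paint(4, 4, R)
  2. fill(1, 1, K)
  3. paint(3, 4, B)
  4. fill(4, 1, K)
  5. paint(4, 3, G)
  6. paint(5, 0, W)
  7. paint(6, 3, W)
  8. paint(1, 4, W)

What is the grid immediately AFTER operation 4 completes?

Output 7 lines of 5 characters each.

Answer: KKKKK
KKKYK
KKKKK
KKKKB
KKKKR
KKKKK
KKKKK

Derivation:
After op 1 paint(4,4,R):
GGGGG
GGGYG
GGGGG
GGGGG
GGGGR
GGGGG
GGKKK
After op 2 fill(1,1,K) [30 cells changed]:
KKKKK
KKKYK
KKKKK
KKKKK
KKKKR
KKKKK
KKKKK
After op 3 paint(3,4,B):
KKKKK
KKKYK
KKKKK
KKKKB
KKKKR
KKKKK
KKKKK
After op 4 fill(4,1,K) [0 cells changed]:
KKKKK
KKKYK
KKKKK
KKKKB
KKKKR
KKKKK
KKKKK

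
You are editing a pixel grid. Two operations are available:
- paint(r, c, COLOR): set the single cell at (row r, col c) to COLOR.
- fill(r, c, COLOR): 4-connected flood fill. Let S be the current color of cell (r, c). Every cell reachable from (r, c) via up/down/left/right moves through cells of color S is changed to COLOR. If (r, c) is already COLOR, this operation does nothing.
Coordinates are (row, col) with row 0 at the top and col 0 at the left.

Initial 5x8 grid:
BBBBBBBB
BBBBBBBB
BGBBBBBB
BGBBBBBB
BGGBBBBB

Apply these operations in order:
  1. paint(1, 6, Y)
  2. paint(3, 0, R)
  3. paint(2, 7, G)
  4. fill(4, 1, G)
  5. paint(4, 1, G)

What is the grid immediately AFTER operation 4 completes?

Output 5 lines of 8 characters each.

Answer: BBBBBBBB
BBBBBBYB
BGBBBBBG
RGBBBBBB
BGGBBBBB

Derivation:
After op 1 paint(1,6,Y):
BBBBBBBB
BBBBBBYB
BGBBBBBB
BGBBBBBB
BGGBBBBB
After op 2 paint(3,0,R):
BBBBBBBB
BBBBBBYB
BGBBBBBB
RGBBBBBB
BGGBBBBB
After op 3 paint(2,7,G):
BBBBBBBB
BBBBBBYB
BGBBBBBG
RGBBBBBB
BGGBBBBB
After op 4 fill(4,1,G) [0 cells changed]:
BBBBBBBB
BBBBBBYB
BGBBBBBG
RGBBBBBB
BGGBBBBB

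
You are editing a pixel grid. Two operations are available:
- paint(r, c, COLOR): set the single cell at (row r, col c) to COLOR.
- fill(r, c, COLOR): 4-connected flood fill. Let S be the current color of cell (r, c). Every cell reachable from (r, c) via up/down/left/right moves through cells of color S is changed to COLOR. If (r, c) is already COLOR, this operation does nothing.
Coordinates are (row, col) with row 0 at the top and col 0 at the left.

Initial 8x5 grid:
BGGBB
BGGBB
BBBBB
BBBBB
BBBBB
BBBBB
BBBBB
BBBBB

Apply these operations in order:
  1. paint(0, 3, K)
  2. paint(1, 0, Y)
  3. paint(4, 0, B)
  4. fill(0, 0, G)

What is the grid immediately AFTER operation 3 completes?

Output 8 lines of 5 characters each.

Answer: BGGKB
YGGBB
BBBBB
BBBBB
BBBBB
BBBBB
BBBBB
BBBBB

Derivation:
After op 1 paint(0,3,K):
BGGKB
BGGBB
BBBBB
BBBBB
BBBBB
BBBBB
BBBBB
BBBBB
After op 2 paint(1,0,Y):
BGGKB
YGGBB
BBBBB
BBBBB
BBBBB
BBBBB
BBBBB
BBBBB
After op 3 paint(4,0,B):
BGGKB
YGGBB
BBBBB
BBBBB
BBBBB
BBBBB
BBBBB
BBBBB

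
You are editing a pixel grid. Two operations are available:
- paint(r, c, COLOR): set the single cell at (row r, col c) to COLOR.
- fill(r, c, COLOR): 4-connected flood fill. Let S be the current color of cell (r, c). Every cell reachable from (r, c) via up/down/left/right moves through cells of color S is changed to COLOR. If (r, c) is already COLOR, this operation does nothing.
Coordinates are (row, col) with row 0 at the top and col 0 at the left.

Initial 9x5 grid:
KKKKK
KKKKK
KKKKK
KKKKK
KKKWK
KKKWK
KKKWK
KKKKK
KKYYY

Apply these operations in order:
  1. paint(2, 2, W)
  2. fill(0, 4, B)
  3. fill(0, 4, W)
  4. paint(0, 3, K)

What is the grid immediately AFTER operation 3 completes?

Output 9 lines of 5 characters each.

After op 1 paint(2,2,W):
KKKKK
KKKKK
KKWKK
KKKKK
KKKWK
KKKWK
KKKWK
KKKKK
KKYYY
After op 2 fill(0,4,B) [38 cells changed]:
BBBBB
BBBBB
BBWBB
BBBBB
BBBWB
BBBWB
BBBWB
BBBBB
BBYYY
After op 3 fill(0,4,W) [38 cells changed]:
WWWWW
WWWWW
WWWWW
WWWWW
WWWWW
WWWWW
WWWWW
WWWWW
WWYYY

Answer: WWWWW
WWWWW
WWWWW
WWWWW
WWWWW
WWWWW
WWWWW
WWWWW
WWYYY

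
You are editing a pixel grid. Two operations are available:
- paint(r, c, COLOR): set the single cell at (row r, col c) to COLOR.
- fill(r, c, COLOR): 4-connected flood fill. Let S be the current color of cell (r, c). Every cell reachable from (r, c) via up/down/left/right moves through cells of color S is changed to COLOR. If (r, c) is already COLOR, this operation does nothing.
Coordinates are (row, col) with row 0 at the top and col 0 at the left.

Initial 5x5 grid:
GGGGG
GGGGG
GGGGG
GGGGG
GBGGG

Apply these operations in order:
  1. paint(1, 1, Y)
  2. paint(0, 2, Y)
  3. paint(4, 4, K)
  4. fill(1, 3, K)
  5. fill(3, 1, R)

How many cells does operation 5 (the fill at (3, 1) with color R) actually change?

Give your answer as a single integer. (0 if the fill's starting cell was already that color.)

After op 1 paint(1,1,Y):
GGGGG
GYGGG
GGGGG
GGGGG
GBGGG
After op 2 paint(0,2,Y):
GGYGG
GYGGG
GGGGG
GGGGG
GBGGG
After op 3 paint(4,4,K):
GGYGG
GYGGG
GGGGG
GGGGG
GBGGK
After op 4 fill(1,3,K) [21 cells changed]:
KKYKK
KYKKK
KKKKK
KKKKK
KBKKK
After op 5 fill(3,1,R) [22 cells changed]:
RRYRR
RYRRR
RRRRR
RRRRR
RBRRR

Answer: 22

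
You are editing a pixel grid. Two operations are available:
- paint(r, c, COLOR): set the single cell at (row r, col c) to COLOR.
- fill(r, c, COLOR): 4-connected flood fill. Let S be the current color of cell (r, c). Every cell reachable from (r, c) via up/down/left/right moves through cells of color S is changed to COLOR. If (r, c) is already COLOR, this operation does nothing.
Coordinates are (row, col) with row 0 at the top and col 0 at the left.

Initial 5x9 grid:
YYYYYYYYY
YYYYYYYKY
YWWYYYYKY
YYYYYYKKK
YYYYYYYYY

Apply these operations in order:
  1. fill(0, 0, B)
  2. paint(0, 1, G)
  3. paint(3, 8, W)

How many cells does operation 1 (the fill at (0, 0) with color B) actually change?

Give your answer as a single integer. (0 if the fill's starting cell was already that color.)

After op 1 fill(0,0,B) [38 cells changed]:
BBBBBBBBB
BBBBBBBKB
BWWBBBBKB
BBBBBBKKK
BBBBBBBBB

Answer: 38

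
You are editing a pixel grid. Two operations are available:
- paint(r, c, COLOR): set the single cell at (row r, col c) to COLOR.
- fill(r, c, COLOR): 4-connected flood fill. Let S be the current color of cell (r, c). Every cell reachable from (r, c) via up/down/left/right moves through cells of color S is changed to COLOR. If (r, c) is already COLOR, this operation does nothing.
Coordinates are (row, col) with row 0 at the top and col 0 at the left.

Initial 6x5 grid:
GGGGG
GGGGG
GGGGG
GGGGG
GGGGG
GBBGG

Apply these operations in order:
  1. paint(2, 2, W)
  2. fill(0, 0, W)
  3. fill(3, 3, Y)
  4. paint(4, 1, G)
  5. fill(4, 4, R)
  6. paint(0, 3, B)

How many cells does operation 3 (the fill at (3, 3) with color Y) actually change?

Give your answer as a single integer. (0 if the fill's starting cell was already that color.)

Answer: 28

Derivation:
After op 1 paint(2,2,W):
GGGGG
GGGGG
GGWGG
GGGGG
GGGGG
GBBGG
After op 2 fill(0,0,W) [27 cells changed]:
WWWWW
WWWWW
WWWWW
WWWWW
WWWWW
WBBWW
After op 3 fill(3,3,Y) [28 cells changed]:
YYYYY
YYYYY
YYYYY
YYYYY
YYYYY
YBBYY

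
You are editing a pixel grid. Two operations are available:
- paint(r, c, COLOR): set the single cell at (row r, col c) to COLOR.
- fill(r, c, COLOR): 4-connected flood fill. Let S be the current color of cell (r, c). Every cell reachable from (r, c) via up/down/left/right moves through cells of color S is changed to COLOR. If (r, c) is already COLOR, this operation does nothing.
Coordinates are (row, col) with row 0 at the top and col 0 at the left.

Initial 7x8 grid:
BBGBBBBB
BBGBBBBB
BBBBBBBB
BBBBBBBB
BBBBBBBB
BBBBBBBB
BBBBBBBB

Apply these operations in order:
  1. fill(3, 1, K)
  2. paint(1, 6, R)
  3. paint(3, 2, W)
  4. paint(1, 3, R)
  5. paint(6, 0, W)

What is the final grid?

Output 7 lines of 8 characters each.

Answer: KKGKKKKK
KKGRKKRK
KKKKKKKK
KKWKKKKK
KKKKKKKK
KKKKKKKK
WKKKKKKK

Derivation:
After op 1 fill(3,1,K) [54 cells changed]:
KKGKKKKK
KKGKKKKK
KKKKKKKK
KKKKKKKK
KKKKKKKK
KKKKKKKK
KKKKKKKK
After op 2 paint(1,6,R):
KKGKKKKK
KKGKKKRK
KKKKKKKK
KKKKKKKK
KKKKKKKK
KKKKKKKK
KKKKKKKK
After op 3 paint(3,2,W):
KKGKKKKK
KKGKKKRK
KKKKKKKK
KKWKKKKK
KKKKKKKK
KKKKKKKK
KKKKKKKK
After op 4 paint(1,3,R):
KKGKKKKK
KKGRKKRK
KKKKKKKK
KKWKKKKK
KKKKKKKK
KKKKKKKK
KKKKKKKK
After op 5 paint(6,0,W):
KKGKKKKK
KKGRKKRK
KKKKKKKK
KKWKKKKK
KKKKKKKK
KKKKKKKK
WKKKKKKK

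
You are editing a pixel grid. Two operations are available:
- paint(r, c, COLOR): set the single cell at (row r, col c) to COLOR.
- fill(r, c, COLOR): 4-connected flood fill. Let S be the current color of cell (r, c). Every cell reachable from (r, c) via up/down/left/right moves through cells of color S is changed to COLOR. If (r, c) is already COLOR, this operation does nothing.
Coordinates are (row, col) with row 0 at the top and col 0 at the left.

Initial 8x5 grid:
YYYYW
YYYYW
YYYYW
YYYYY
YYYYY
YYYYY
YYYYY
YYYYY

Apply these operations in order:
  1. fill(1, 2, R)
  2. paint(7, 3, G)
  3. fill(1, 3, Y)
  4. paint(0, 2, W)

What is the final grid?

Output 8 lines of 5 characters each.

Answer: YYWYW
YYYYW
YYYYW
YYYYY
YYYYY
YYYYY
YYYYY
YYYGY

Derivation:
After op 1 fill(1,2,R) [37 cells changed]:
RRRRW
RRRRW
RRRRW
RRRRR
RRRRR
RRRRR
RRRRR
RRRRR
After op 2 paint(7,3,G):
RRRRW
RRRRW
RRRRW
RRRRR
RRRRR
RRRRR
RRRRR
RRRGR
After op 3 fill(1,3,Y) [36 cells changed]:
YYYYW
YYYYW
YYYYW
YYYYY
YYYYY
YYYYY
YYYYY
YYYGY
After op 4 paint(0,2,W):
YYWYW
YYYYW
YYYYW
YYYYY
YYYYY
YYYYY
YYYYY
YYYGY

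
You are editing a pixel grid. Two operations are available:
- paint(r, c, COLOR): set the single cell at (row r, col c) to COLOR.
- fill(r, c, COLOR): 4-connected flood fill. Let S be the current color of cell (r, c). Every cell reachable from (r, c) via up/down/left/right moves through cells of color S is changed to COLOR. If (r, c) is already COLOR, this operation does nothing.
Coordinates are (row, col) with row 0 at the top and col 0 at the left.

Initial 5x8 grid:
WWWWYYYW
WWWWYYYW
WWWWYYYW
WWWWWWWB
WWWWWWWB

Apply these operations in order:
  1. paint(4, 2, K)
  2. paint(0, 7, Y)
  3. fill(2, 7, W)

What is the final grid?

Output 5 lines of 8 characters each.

After op 1 paint(4,2,K):
WWWWYYYW
WWWWYYYW
WWWWYYYW
WWWWWWWB
WWKWWWWB
After op 2 paint(0,7,Y):
WWWWYYYY
WWWWYYYW
WWWWYYYW
WWWWWWWB
WWKWWWWB
After op 3 fill(2,7,W) [0 cells changed]:
WWWWYYYY
WWWWYYYW
WWWWYYYW
WWWWWWWB
WWKWWWWB

Answer: WWWWYYYY
WWWWYYYW
WWWWYYYW
WWWWWWWB
WWKWWWWB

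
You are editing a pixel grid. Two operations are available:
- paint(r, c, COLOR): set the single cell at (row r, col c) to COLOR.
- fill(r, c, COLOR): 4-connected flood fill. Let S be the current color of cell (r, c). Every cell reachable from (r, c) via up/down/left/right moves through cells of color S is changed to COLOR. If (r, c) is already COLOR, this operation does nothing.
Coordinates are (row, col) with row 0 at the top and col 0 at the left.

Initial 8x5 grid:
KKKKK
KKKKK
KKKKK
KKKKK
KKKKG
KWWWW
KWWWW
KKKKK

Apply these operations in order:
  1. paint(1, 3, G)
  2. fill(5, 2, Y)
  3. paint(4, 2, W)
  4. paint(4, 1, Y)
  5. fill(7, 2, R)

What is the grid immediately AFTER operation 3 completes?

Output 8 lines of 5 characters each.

Answer: KKKKK
KKKGK
KKKKK
KKKKK
KKWKG
KYYYY
KYYYY
KKKKK

Derivation:
After op 1 paint(1,3,G):
KKKKK
KKKGK
KKKKK
KKKKK
KKKKG
KWWWW
KWWWW
KKKKK
After op 2 fill(5,2,Y) [8 cells changed]:
KKKKK
KKKGK
KKKKK
KKKKK
KKKKG
KYYYY
KYYYY
KKKKK
After op 3 paint(4,2,W):
KKKKK
KKKGK
KKKKK
KKKKK
KKWKG
KYYYY
KYYYY
KKKKK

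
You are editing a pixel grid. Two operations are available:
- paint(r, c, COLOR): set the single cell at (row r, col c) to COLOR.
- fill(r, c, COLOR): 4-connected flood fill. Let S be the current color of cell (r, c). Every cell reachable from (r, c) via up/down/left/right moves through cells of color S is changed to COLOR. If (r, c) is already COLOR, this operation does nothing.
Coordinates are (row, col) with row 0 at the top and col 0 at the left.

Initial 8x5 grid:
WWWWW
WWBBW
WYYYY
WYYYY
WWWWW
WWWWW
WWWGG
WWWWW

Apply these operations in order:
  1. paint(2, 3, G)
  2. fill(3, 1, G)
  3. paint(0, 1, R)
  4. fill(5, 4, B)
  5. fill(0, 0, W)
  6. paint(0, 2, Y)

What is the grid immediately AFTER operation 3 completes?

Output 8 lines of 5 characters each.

After op 1 paint(2,3,G):
WWWWW
WWBBW
WYYGY
WYYYY
WWWWW
WWWWW
WWWGG
WWWWW
After op 2 fill(3,1,G) [7 cells changed]:
WWWWW
WWBBW
WGGGG
WGGGG
WWWWW
WWWWW
WWWGG
WWWWW
After op 3 paint(0,1,R):
WRWWW
WWBBW
WGGGG
WGGGG
WWWWW
WWWWW
WWWGG
WWWWW

Answer: WRWWW
WWBBW
WGGGG
WGGGG
WWWWW
WWWWW
WWWGG
WWWWW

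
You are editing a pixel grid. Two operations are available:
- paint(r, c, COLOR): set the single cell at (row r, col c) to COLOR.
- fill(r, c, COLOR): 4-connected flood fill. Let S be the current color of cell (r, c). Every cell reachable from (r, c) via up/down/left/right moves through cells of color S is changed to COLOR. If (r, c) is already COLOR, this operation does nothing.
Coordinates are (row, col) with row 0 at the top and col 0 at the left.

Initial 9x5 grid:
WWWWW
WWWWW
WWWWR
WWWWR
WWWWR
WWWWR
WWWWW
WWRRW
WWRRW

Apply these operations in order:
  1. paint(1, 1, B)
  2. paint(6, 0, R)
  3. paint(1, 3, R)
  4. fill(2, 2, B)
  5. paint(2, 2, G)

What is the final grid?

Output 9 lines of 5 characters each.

Answer: BBBBB
BBBRB
BBGBR
BBBBR
BBBBR
BBBBR
RBBBB
BBRRB
BBRRB

Derivation:
After op 1 paint(1,1,B):
WWWWW
WBWWW
WWWWR
WWWWR
WWWWR
WWWWR
WWWWW
WWRRW
WWRRW
After op 2 paint(6,0,R):
WWWWW
WBWWW
WWWWR
WWWWR
WWWWR
WWWWR
RWWWW
WWRRW
WWRRW
After op 3 paint(1,3,R):
WWWWW
WBWRW
WWWWR
WWWWR
WWWWR
WWWWR
RWWWW
WWRRW
WWRRW
After op 4 fill(2,2,B) [34 cells changed]:
BBBBB
BBBRB
BBBBR
BBBBR
BBBBR
BBBBR
RBBBB
BBRRB
BBRRB
After op 5 paint(2,2,G):
BBBBB
BBBRB
BBGBR
BBBBR
BBBBR
BBBBR
RBBBB
BBRRB
BBRRB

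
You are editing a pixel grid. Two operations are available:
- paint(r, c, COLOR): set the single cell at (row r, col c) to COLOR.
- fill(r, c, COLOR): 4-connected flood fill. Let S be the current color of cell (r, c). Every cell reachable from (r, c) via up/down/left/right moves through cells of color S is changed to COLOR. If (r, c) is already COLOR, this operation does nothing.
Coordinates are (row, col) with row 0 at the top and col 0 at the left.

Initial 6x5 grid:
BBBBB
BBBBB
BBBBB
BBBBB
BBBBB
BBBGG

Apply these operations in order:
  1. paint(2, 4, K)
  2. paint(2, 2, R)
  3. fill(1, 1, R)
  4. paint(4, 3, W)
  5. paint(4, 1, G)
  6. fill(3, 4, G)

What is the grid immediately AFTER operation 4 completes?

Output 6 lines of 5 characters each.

Answer: RRRRR
RRRRR
RRRRK
RRRRR
RRRWR
RRRGG

Derivation:
After op 1 paint(2,4,K):
BBBBB
BBBBB
BBBBK
BBBBB
BBBBB
BBBGG
After op 2 paint(2,2,R):
BBBBB
BBBBB
BBRBK
BBBBB
BBBBB
BBBGG
After op 3 fill(1,1,R) [26 cells changed]:
RRRRR
RRRRR
RRRRK
RRRRR
RRRRR
RRRGG
After op 4 paint(4,3,W):
RRRRR
RRRRR
RRRRK
RRRRR
RRRWR
RRRGG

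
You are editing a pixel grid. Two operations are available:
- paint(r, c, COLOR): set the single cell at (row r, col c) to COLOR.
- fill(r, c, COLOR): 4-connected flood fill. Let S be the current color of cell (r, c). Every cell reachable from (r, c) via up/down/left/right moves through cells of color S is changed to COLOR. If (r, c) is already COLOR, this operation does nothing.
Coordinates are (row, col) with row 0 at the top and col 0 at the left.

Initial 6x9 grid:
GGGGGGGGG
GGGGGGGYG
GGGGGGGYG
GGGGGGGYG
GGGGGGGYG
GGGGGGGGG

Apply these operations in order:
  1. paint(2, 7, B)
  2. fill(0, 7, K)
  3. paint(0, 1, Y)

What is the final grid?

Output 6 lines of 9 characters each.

Answer: KYKKKKKKK
KKKKKKKYK
KKKKKKKBK
KKKKKKKYK
KKKKKKKYK
KKKKKKKKK

Derivation:
After op 1 paint(2,7,B):
GGGGGGGGG
GGGGGGGYG
GGGGGGGBG
GGGGGGGYG
GGGGGGGYG
GGGGGGGGG
After op 2 fill(0,7,K) [50 cells changed]:
KKKKKKKKK
KKKKKKKYK
KKKKKKKBK
KKKKKKKYK
KKKKKKKYK
KKKKKKKKK
After op 3 paint(0,1,Y):
KYKKKKKKK
KKKKKKKYK
KKKKKKKBK
KKKKKKKYK
KKKKKKKYK
KKKKKKKKK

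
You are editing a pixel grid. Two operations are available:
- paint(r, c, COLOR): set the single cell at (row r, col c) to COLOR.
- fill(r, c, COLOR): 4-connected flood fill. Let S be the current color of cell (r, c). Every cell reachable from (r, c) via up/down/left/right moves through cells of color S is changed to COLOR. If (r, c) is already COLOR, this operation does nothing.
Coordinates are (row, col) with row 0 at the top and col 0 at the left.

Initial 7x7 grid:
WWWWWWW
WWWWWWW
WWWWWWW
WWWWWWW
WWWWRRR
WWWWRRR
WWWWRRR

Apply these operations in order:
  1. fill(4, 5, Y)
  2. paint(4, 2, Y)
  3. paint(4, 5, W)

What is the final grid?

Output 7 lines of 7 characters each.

Answer: WWWWWWW
WWWWWWW
WWWWWWW
WWWWWWW
WWYWYWY
WWWWYYY
WWWWYYY

Derivation:
After op 1 fill(4,5,Y) [9 cells changed]:
WWWWWWW
WWWWWWW
WWWWWWW
WWWWWWW
WWWWYYY
WWWWYYY
WWWWYYY
After op 2 paint(4,2,Y):
WWWWWWW
WWWWWWW
WWWWWWW
WWWWWWW
WWYWYYY
WWWWYYY
WWWWYYY
After op 3 paint(4,5,W):
WWWWWWW
WWWWWWW
WWWWWWW
WWWWWWW
WWYWYWY
WWWWYYY
WWWWYYY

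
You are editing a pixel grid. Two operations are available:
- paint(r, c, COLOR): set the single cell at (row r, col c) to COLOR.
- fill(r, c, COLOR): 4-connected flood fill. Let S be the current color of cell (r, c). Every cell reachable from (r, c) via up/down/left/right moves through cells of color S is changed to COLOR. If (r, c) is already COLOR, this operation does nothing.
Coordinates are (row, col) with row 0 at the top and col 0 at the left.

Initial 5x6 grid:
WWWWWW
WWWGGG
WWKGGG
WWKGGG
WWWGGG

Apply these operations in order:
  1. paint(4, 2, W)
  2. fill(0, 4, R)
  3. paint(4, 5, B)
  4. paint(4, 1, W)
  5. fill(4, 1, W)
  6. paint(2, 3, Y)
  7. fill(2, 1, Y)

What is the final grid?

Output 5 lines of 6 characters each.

Answer: YYYYYY
YYYGGG
YYKYGG
YYKGGG
YWRGGB

Derivation:
After op 1 paint(4,2,W):
WWWWWW
WWWGGG
WWKGGG
WWKGGG
WWWGGG
After op 2 fill(0,4,R) [16 cells changed]:
RRRRRR
RRRGGG
RRKGGG
RRKGGG
RRRGGG
After op 3 paint(4,5,B):
RRRRRR
RRRGGG
RRKGGG
RRKGGG
RRRGGB
After op 4 paint(4,1,W):
RRRRRR
RRRGGG
RRKGGG
RRKGGG
RWRGGB
After op 5 fill(4,1,W) [0 cells changed]:
RRRRRR
RRRGGG
RRKGGG
RRKGGG
RWRGGB
After op 6 paint(2,3,Y):
RRRRRR
RRRGGG
RRKYGG
RRKGGG
RWRGGB
After op 7 fill(2,1,Y) [14 cells changed]:
YYYYYY
YYYGGG
YYKYGG
YYKGGG
YWRGGB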